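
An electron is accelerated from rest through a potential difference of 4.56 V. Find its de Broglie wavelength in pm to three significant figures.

λ = 574 pm

KE = eV = 1.602 × 10⁻¹⁹ × 4.560 = 7.305 × 10⁻¹⁹ J.
p = √(2mKE) = √(2 × 9.109 × 10⁻³¹ × 7.305 × 10⁻¹⁹) = 1.154 × 10⁻²⁴ kg·m/s.
λ = h/p = 6.626 × 10⁻³⁴ / 1.154 × 10⁻²⁴ = 5.74 × 10⁻¹⁰ m = 574 pm.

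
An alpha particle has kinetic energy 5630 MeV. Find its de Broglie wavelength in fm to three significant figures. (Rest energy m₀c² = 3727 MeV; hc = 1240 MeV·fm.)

λ = 0.144 fm

Total energy E = KE + m₀c² = 5630 + 3727 = 9357 MeV.
(pc)² = E² − (m₀c²)² = (9357)² − (3727)² = 7.366 × 10⁷ MeV², so pc = 8583 MeV.
λ = hc/(pc) = 1240 MeV·fm / 8583 MeV = 0.144 fm.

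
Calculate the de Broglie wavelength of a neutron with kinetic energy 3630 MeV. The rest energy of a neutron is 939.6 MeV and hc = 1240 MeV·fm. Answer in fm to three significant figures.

λ = 0.277 fm

Total energy E = KE + m₀c² = 3630 + 939.6 = 4569.6 MeV.
(pc)² = E² − (m₀c²)² = (4569.6)² − (939.6)² = 2.000 × 10⁷ MeV², so pc = 4472 MeV.
λ = hc/(pc) = 1240 MeV·fm / 4472 MeV = 0.277 fm.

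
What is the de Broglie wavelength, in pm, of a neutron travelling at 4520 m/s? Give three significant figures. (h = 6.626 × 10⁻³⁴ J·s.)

λ = 87.5 pm

p = mv = 1.675 × 10⁻²⁷ × 4520 = 7.571 × 10⁻²⁴ kg·m/s.
λ = h/p = 6.626 × 10⁻³⁴ / 7.571 × 10⁻²⁴ = 8.75 × 10⁻¹¹ m = 87.5 pm.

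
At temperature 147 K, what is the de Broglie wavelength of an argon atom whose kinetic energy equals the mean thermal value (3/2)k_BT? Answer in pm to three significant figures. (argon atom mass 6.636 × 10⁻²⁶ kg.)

λ = 33.0 pm

KE = (3/2)k_BT = 1.5 × 1.381 × 10⁻²³ × 147 = 3.045 × 10⁻²¹ J.
p = √(2mKE) = √(2 × 6.636 × 10⁻²⁶ × 3.045 × 10⁻²¹) = 2.010 × 10⁻²³ kg·m/s.
λ = h/p = 3.30 × 10⁻¹¹ m = 33.0 pm.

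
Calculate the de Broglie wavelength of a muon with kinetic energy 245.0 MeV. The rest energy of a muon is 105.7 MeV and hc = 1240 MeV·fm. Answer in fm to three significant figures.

λ = 3.71 fm

Total energy E = KE + m₀c² = 245.0 + 105.7 = 350.7 MeV.
(pc)² = E² − (m₀c²)² = (350.7)² − (105.7)² = 1.118 × 10⁵ MeV², so pc = 334.4 MeV.
λ = hc/(pc) = 1240 MeV·fm / 334.4 MeV = 3.71 fm.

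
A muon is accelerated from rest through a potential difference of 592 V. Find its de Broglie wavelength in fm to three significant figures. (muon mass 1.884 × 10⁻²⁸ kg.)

KE = eV = 1.602 × 10⁻¹⁹ × 592.0 = 9.484 × 10⁻¹⁷ J.
p = √(2mKE) = √(2 × 1.884 × 10⁻²⁸ × 9.484 × 10⁻¹⁷) = 1.890 × 10⁻²² kg·m/s.
λ = h/p = 6.626 × 10⁻³⁴ / 1.890 × 10⁻²² = 3.51 × 10⁻¹² m = 3510 fm.

λ = 3510 fm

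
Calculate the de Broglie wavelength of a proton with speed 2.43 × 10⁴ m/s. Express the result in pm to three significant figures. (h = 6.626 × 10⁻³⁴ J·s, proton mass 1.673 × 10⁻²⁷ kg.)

p = mv = 1.673 × 10⁻²⁷ × 2.43 × 10⁴ = 4.065 × 10⁻²³ kg·m/s.
λ = h/p = 6.626 × 10⁻³⁴ / 4.065 × 10⁻²³ = 1.63 × 10⁻¹¹ m = 16.3 pm.

λ = 16.3 pm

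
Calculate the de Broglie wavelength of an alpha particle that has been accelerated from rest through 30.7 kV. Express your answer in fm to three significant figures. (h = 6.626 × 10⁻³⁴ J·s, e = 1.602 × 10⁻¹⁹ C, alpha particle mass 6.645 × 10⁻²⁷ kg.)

λ = 58.0 fm

KE = 2eV = 2 × 1.602 × 10⁻¹⁹ × 3.070 × 10⁴ = 9.836 × 10⁻¹⁵ J.
p = √(2mKE) = √(2 × 6.645 × 10⁻²⁷ × 9.836 × 10⁻¹⁵) = 1.143 × 10⁻²⁰ kg·m/s.
λ = h/p = 6.626 × 10⁻³⁴ / 1.143 × 10⁻²⁰ = 5.80 × 10⁻¹⁴ m = 58.0 fm.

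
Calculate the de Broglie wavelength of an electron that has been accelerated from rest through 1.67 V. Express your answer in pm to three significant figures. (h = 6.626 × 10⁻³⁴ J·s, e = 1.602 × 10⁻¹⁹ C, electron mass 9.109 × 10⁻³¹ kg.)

λ = 949 pm

KE = eV = 1.602 × 10⁻¹⁹ × 1.670 = 2.675 × 10⁻¹⁹ J.
p = √(2mKE) = √(2 × 9.109 × 10⁻³¹ × 2.675 × 10⁻¹⁹) = 6.981 × 10⁻²⁵ kg·m/s.
λ = h/p = 6.626 × 10⁻³⁴ / 6.981 × 10⁻²⁵ = 9.49 × 10⁻¹⁰ m = 949 pm.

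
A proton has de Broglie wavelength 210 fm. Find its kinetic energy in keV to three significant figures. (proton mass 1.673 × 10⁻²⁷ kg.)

p = h/λ = 6.626 × 10⁻³⁴ / 2.100 × 10⁻¹³ = 3.155 × 10⁻²¹ kg·m/s.
KE = p²/(2m) = (3.155 × 10⁻²¹)² / (2 × 1.673 × 10⁻²⁷) = 2.975 × 10⁻¹⁵ J = 18.6 keV.

KE = 18.6 keV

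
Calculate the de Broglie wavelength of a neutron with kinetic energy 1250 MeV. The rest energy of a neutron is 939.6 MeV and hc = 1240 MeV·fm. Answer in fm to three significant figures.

Total energy E = KE + m₀c² = 1250 + 939.6 = 2189.6 MeV.
(pc)² = E² − (m₀c²)² = (2189.6)² − (939.6)² = 3.911 × 10⁶ MeV², so pc = 1978 MeV.
λ = hc/(pc) = 1240 MeV·fm / 1978 MeV = 0.627 fm.

λ = 0.627 fm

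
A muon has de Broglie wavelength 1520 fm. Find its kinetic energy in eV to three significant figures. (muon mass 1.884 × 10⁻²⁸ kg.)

p = h/λ = 6.626 × 10⁻³⁴ / 1.520 × 10⁻¹² = 4.359 × 10⁻²² kg·m/s.
KE = p²/(2m) = (4.359 × 10⁻²²)² / (2 × 1.884 × 10⁻²⁸) = 5.043 × 10⁻¹⁶ J = 3150 eV.

KE = 3150 eV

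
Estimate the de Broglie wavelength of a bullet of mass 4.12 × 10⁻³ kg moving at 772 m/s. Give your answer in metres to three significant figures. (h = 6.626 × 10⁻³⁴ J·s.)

p = mv = 4.12 × 10⁻³ × 772 = 3.181 kg·m/s.
λ = h/p = 6.626 × 10⁻³⁴ / 3.181 = 2.08 × 10⁻³⁴ m.

λ = 2.08 × 10⁻³⁴ m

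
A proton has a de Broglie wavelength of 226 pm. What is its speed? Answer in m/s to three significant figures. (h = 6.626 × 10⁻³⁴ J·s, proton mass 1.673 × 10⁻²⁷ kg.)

p = h/λ = 6.626 × 10⁻³⁴ / 2.260 × 10⁻¹⁰ = 2.932 × 10⁻²⁴ kg·m/s.
v = p/m = 2.932 × 10⁻²⁴ / 1.673 × 10⁻²⁷ = 1.75 × 10³ m/s = 1750 m/s.

v = 1750 m/s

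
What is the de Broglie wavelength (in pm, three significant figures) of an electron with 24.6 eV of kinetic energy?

KE = 24.6 eV = 3.941 × 10⁻¹⁸ J.
p = √(2mKE) = √(2 × 9.109 × 10⁻³¹ × 3.941 × 10⁻¹⁸) = 2.679 × 10⁻²⁴ kg·m/s.
λ = h/p = 6.626 × 10⁻³⁴ / 2.679 × 10⁻²⁴ = 2.47 × 10⁻¹⁰ m = 247 pm.

λ = 247 pm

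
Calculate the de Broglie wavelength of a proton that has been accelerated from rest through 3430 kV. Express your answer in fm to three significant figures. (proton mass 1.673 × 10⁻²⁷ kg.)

KE = eV = 1.602 × 10⁻¹⁹ × 3.430 × 10⁶ = 5.495 × 10⁻¹³ J.
p = √(2mKE) = √(2 × 1.673 × 10⁻²⁷ × 5.495 × 10⁻¹³) = 4.288 × 10⁻²⁰ kg·m/s.
λ = h/p = 6.626 × 10⁻³⁴ / 4.288 × 10⁻²⁰ = 1.55 × 10⁻¹⁴ m = 15.5 fm.

λ = 15.5 fm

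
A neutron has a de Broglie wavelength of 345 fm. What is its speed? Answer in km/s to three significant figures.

v = 1150 km/s

p = h/λ = 6.626 × 10⁻³⁴ / 3.450 × 10⁻¹³ = 1.921 × 10⁻²¹ kg·m/s.
v = p/m = 1.921 × 10⁻²¹ / 1.675 × 10⁻²⁷ = 1.15 × 10⁶ m/s = 1150 km/s.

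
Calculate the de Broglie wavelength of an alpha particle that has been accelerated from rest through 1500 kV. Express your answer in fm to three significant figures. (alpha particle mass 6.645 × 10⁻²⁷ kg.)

KE = 2eV = 2 × 1.602 × 10⁻¹⁹ × 1.500 × 10⁶ = 4.806 × 10⁻¹³ J.
p = √(2mKE) = √(2 × 6.645 × 10⁻²⁷ × 4.806 × 10⁻¹³) = 7.992 × 10⁻²⁰ kg·m/s.
λ = h/p = 6.626 × 10⁻³⁴ / 7.992 × 10⁻²⁰ = 8.29 × 10⁻¹⁵ m = 8.29 fm.

λ = 8.29 fm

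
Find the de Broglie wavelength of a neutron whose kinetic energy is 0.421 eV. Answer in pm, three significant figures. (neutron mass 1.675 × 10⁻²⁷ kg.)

λ = 44.1 pm

KE = 0.421 eV = 6.744 × 10⁻²⁰ J.
p = √(2mKE) = √(2 × 1.675 × 10⁻²⁷ × 6.744 × 10⁻²⁰) = 1.503 × 10⁻²³ kg·m/s.
λ = h/p = 6.626 × 10⁻³⁴ / 1.503 × 10⁻²³ = 4.41 × 10⁻¹¹ m = 44.1 pm.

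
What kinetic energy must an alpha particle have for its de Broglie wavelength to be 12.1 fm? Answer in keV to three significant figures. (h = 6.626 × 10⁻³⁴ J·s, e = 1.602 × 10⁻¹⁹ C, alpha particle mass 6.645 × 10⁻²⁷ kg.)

KE = 1410 keV

p = h/λ = 6.626 × 10⁻³⁴ / 1.210 × 10⁻¹⁴ = 5.476 × 10⁻²⁰ kg·m/s.
KE = p²/(2m) = (5.476 × 10⁻²⁰)² / (2 × 6.645 × 10⁻²⁷) = 2.256 × 10⁻¹³ J = 1410 keV.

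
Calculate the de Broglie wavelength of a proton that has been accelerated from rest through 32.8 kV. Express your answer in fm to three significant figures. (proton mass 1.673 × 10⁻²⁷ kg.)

KE = eV = 1.602 × 10⁻¹⁹ × 3.280 × 10⁴ = 5.255 × 10⁻¹⁵ J.
p = √(2mKE) = √(2 × 1.673 × 10⁻²⁷ × 5.255 × 10⁻¹⁵) = 4.193 × 10⁻²¹ kg·m/s.
λ = h/p = 6.626 × 10⁻³⁴ / 4.193 × 10⁻²¹ = 1.58 × 10⁻¹³ m = 158 fm.

λ = 158 fm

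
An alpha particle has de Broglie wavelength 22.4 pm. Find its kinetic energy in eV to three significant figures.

p = h/λ = 6.626 × 10⁻³⁴ / 2.240 × 10⁻¹¹ = 2.958 × 10⁻²³ kg·m/s.
KE = p²/(2m) = (2.958 × 10⁻²³)² / (2 × 6.645 × 10⁻²⁷) = 6.584 × 10⁻²⁰ J = 0.411 eV.

KE = 0.411 eV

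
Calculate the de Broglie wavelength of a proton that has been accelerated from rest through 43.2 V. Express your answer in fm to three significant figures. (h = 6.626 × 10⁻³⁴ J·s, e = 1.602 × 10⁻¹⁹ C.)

λ = 4350 fm

KE = eV = 1.602 × 10⁻¹⁹ × 43.20 = 6.921 × 10⁻¹⁸ J.
p = √(2mKE) = √(2 × 1.673 × 10⁻²⁷ × 6.921 × 10⁻¹⁸) = 1.522 × 10⁻²² kg·m/s.
λ = h/p = 6.626 × 10⁻³⁴ / 1.522 × 10⁻²² = 4.35 × 10⁻¹² m = 4350 fm.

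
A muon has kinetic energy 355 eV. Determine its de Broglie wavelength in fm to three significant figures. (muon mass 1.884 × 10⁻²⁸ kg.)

KE = 355 eV = 5.687 × 10⁻¹⁷ J.
p = √(2mKE) = √(2 × 1.884 × 10⁻²⁸ × 5.687 × 10⁻¹⁷) = 1.464 × 10⁻²² kg·m/s.
λ = h/p = 6.626 × 10⁻³⁴ / 1.464 × 10⁻²² = 4.53 × 10⁻¹² m = 4530 fm.

λ = 4530 fm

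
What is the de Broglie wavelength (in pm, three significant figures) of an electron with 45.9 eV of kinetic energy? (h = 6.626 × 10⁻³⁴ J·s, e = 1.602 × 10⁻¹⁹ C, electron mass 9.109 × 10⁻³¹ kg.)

λ = 181 pm

KE = 45.9 eV = 7.353 × 10⁻¹⁸ J.
p = √(2mKE) = √(2 × 9.109 × 10⁻³¹ × 7.353 × 10⁻¹⁸) = 3.660 × 10⁻²⁴ kg·m/s.
λ = h/p = 6.626 × 10⁻³⁴ / 3.660 × 10⁻²⁴ = 1.81 × 10⁻¹⁰ m = 181 pm.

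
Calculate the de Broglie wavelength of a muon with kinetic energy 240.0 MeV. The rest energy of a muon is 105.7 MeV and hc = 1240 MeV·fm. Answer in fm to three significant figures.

Total energy E = KE + m₀c² = 240.0 + 105.7 = 345.7 MeV.
(pc)² = E² − (m₀c²)² = (345.7)² − (105.7)² = 1.083 × 10⁵ MeV², so pc = 329.1 MeV.
λ = hc/(pc) = 1240 MeV·fm / 329.1 MeV = 3.77 fm.

λ = 3.77 fm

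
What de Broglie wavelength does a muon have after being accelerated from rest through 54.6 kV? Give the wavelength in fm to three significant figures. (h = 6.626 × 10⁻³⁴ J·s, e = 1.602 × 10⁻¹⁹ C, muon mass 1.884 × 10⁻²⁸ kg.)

λ = 365 fm

KE = eV = 1.602 × 10⁻¹⁹ × 5.460 × 10⁴ = 8.747 × 10⁻¹⁵ J.
p = √(2mKE) = √(2 × 1.884 × 10⁻²⁸ × 8.747 × 10⁻¹⁵) = 1.815 × 10⁻²¹ kg·m/s.
λ = h/p = 6.626 × 10⁻³⁴ / 1.815 × 10⁻²¹ = 3.65 × 10⁻¹³ m = 365 fm.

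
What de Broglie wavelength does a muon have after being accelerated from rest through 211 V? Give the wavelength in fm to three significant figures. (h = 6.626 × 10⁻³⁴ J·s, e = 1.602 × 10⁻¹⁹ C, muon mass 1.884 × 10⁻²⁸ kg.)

λ = 5870 fm

KE = eV = 1.602 × 10⁻¹⁹ × 211.0 = 3.380 × 10⁻¹⁷ J.
p = √(2mKE) = √(2 × 1.884 × 10⁻²⁸ × 3.380 × 10⁻¹⁷) = 1.129 × 10⁻²² kg·m/s.
λ = h/p = 6.626 × 10⁻³⁴ / 1.129 × 10⁻²² = 5.87 × 10⁻¹² m = 5870 fm.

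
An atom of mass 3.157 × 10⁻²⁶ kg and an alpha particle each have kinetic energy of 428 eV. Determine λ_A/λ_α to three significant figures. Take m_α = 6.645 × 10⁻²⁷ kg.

At fixed KE, p = √(2mKE) so λ = h/p ∝ 1/√m.
λ_A/λ_α = √(m_α/m_A) = √(6.645 × 10⁻²⁷/3.157 × 10⁻²⁶) = √(0.2105) = 0.459.

λ_A/λ_α = 0.459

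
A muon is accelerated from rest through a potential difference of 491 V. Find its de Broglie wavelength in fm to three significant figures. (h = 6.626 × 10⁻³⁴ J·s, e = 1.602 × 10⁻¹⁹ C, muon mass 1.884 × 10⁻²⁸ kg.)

λ = 3850 fm

KE = eV = 1.602 × 10⁻¹⁹ × 491.0 = 7.866 × 10⁻¹⁷ J.
p = √(2mKE) = √(2 × 1.884 × 10⁻²⁸ × 7.866 × 10⁻¹⁷) = 1.722 × 10⁻²² kg·m/s.
λ = h/p = 6.626 × 10⁻³⁴ / 1.722 × 10⁻²² = 3.85 × 10⁻¹² m = 3850 fm.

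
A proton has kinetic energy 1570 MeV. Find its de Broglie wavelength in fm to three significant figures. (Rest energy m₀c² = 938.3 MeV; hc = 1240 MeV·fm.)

λ = 0.533 fm

Total energy E = KE + m₀c² = 1570 + 938.3 = 2508.3 MeV.
(pc)² = E² − (m₀c²)² = (2508.3)² − (938.3)² = 5.411 × 10⁶ MeV², so pc = 2326 MeV.
λ = hc/(pc) = 1240 MeV·fm / 2326 MeV = 0.533 fm.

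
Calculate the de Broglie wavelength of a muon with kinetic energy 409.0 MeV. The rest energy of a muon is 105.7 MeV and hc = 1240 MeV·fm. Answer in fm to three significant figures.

Total energy E = KE + m₀c² = 409.0 + 105.7 = 514.7 MeV.
(pc)² = E² − (m₀c²)² = (514.7)² − (105.7)² = 2.537 × 10⁵ MeV², so pc = 503.7 MeV.
λ = hc/(pc) = 1240 MeV·fm / 503.7 MeV = 2.46 fm.

λ = 2.46 fm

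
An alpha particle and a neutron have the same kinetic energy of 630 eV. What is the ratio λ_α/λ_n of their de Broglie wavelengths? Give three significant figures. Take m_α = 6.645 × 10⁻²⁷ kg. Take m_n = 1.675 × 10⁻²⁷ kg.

λ_α/λ_n = 0.502

At fixed KE, p = √(2mKE) so λ = h/p ∝ 1/√m.
λ_α/λ_n = √(m_n/m_α) = √(1.675 × 10⁻²⁷/6.645 × 10⁻²⁷) = √(0.2521) = 0.502.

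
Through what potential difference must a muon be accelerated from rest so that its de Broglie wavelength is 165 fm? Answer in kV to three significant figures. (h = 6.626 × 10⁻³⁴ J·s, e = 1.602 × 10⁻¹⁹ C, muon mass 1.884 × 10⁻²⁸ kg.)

V = 267 kV

p = h/λ = 6.626 × 10⁻³⁴ / 1.650 × 10⁻¹³ = 4.016 × 10⁻²¹ kg·m/s.
KE = p²/(2m) = 4.280 × 10⁻¹⁴ J.
V = KE/e = 4.280 × 10⁻¹⁴ / (1.602 × 10⁻¹⁹) = 267 kV.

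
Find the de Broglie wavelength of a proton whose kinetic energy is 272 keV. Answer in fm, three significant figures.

λ = 54.9 fm

KE = 272 keV = 4.357 × 10⁻¹⁴ J.
p = √(2mKE) = √(2 × 1.673 × 10⁻²⁷ × 4.357 × 10⁻¹⁴) = 1.207 × 10⁻²⁰ kg·m/s.
λ = h/p = 6.626 × 10⁻³⁴ / 1.207 × 10⁻²⁰ = 5.49 × 10⁻¹⁴ m = 54.9 fm.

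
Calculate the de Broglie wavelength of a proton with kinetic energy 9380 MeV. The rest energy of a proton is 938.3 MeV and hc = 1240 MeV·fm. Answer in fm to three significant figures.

λ = 0.121 fm

Total energy E = KE + m₀c² = 9380 + 938.3 = 10318.3 MeV.
(pc)² = E² − (m₀c²)² = (10318.3)² − (938.3)² = 1.056 × 10⁸ MeV², so pc = 1.028 × 10⁴ MeV.
λ = hc/(pc) = 1240 MeV·fm / 1.028 × 10⁴ MeV = 0.121 fm.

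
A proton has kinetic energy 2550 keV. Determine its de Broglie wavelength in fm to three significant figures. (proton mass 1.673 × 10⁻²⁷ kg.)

KE = 2550 keV = 4.085 × 10⁻¹³ J.
p = √(2mKE) = √(2 × 1.673 × 10⁻²⁷ × 4.085 × 10⁻¹³) = 3.697 × 10⁻²⁰ kg·m/s.
λ = h/p = 6.626 × 10⁻³⁴ / 3.697 × 10⁻²⁰ = 1.79 × 10⁻¹⁴ m = 17.9 fm.

λ = 17.9 fm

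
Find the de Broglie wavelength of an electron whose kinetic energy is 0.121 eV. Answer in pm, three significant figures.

KE = 0.121 eV = 1.938 × 10⁻²⁰ J.
p = √(2mKE) = √(2 × 9.109 × 10⁻³¹ × 1.938 × 10⁻²⁰) = 1.879 × 10⁻²⁵ kg·m/s.
λ = h/p = 6.626 × 10⁻³⁴ / 1.879 × 10⁻²⁵ = 3.53 × 10⁻⁹ m = 3530 pm.

λ = 3530 pm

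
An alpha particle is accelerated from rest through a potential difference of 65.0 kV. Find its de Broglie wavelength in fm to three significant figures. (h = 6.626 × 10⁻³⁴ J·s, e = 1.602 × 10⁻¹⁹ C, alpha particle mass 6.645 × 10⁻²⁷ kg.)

KE = 2eV = 2 × 1.602 × 10⁻¹⁹ × 6.500 × 10⁴ = 2.083 × 10⁻¹⁴ J.
p = √(2mKE) = √(2 × 6.645 × 10⁻²⁷ × 2.083 × 10⁻¹⁴) = 1.664 × 10⁻²⁰ kg·m/s.
λ = h/p = 6.626 × 10⁻³⁴ / 1.664 × 10⁻²⁰ = 3.98 × 10⁻¹⁴ m = 39.8 fm.

λ = 39.8 fm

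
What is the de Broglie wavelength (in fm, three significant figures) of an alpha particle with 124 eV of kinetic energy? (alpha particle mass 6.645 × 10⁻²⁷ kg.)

λ = 1290 fm

KE = 124 eV = 1.986 × 10⁻¹⁷ J.
p = √(2mKE) = √(2 × 6.645 × 10⁻²⁷ × 1.986 × 10⁻¹⁷) = 5.138 × 10⁻²² kg·m/s.
λ = h/p = 6.626 × 10⁻³⁴ / 5.138 × 10⁻²² = 1.29 × 10⁻¹² m = 1290 fm.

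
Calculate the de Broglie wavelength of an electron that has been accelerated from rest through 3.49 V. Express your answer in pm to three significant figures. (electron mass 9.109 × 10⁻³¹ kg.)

λ = 657 pm

KE = eV = 1.602 × 10⁻¹⁹ × 3.490 = 5.591 × 10⁻¹⁹ J.
p = √(2mKE) = √(2 × 9.109 × 10⁻³¹ × 5.591 × 10⁻¹⁹) = 1.009 × 10⁻²⁴ kg·m/s.
λ = h/p = 6.626 × 10⁻³⁴ / 1.009 × 10⁻²⁴ = 6.57 × 10⁻¹⁰ m = 657 pm.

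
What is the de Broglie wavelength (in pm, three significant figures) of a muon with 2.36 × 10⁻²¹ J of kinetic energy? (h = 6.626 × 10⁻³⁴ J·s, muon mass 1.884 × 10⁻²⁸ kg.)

λ = 703 pm

p = √(2mKE) = √(2 × 1.884 × 10⁻²⁸ × 2.360 × 10⁻²¹) = 9.430 × 10⁻²⁵ kg·m/s.
λ = h/p = 6.626 × 10⁻³⁴ / 9.430 × 10⁻²⁵ = 7.03 × 10⁻¹⁰ m = 703 pm.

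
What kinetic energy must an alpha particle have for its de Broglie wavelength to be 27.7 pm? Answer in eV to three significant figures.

KE = 0.269 eV

p = h/λ = 6.626 × 10⁻³⁴ / 2.770 × 10⁻¹¹ = 2.392 × 10⁻²³ kg·m/s.
KE = p²/(2m) = (2.392 × 10⁻²³)² / (2 × 6.645 × 10⁻²⁷) = 4.305 × 10⁻²⁰ J = 0.269 eV.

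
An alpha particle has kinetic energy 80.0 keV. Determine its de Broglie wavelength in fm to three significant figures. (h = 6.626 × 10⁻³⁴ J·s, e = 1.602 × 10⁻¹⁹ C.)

KE = 80.0 keV = 1.282 × 10⁻¹⁴ J.
p = √(2mKE) = √(2 × 6.645 × 10⁻²⁷ × 1.282 × 10⁻¹⁴) = 1.305 × 10⁻²⁰ kg·m/s.
λ = h/p = 6.626 × 10⁻³⁴ / 1.305 × 10⁻²⁰ = 5.08 × 10⁻¹⁴ m = 50.8 fm.

λ = 50.8 fm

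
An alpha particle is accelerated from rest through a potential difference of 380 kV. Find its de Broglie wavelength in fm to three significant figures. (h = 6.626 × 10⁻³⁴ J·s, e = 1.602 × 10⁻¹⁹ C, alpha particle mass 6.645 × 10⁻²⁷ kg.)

KE = 2eV = 2 × 1.602 × 10⁻¹⁹ × 3.800 × 10⁵ = 1.218 × 10⁻¹³ J.
p = √(2mKE) = √(2 × 6.645 × 10⁻²⁷ × 1.218 × 10⁻¹³) = 4.023 × 10⁻²⁰ kg·m/s.
λ = h/p = 6.626 × 10⁻³⁴ / 4.023 × 10⁻²⁰ = 1.65 × 10⁻¹⁴ m = 16.5 fm.

λ = 16.5 fm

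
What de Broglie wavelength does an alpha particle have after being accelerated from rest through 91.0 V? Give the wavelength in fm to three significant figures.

λ = 1060 fm

KE = 2eV = 2 × 1.602 × 10⁻¹⁹ × 91.00 = 2.916 × 10⁻¹⁷ J.
p = √(2mKE) = √(2 × 6.645 × 10⁻²⁷ × 2.916 × 10⁻¹⁷) = 6.225 × 10⁻²² kg·m/s.
λ = h/p = 6.626 × 10⁻³⁴ / 6.225 × 10⁻²² = 1.06 × 10⁻¹² m = 1060 fm.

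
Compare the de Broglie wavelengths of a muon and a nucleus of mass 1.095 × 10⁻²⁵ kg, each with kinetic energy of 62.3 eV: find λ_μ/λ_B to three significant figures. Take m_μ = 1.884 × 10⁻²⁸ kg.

λ_μ/λ_B = 24.1

At fixed KE, p = √(2mKE) so λ = h/p ∝ 1/√m.
λ_μ/λ_B = √(m_B/m_μ) = √(1.095 × 10⁻²⁵/1.884 × 10⁻²⁸) = √(581.2) = 24.1.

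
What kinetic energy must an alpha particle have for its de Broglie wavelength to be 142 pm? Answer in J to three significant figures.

KE = 1.64 × 10⁻²¹ J

p = h/λ = 6.626 × 10⁻³⁴ / 1.420 × 10⁻¹⁰ = 4.666 × 10⁻²⁴ kg·m/s.
KE = p²/(2m) = (4.666 × 10⁻²⁴)² / (2 × 6.645 × 10⁻²⁷) = 1.638 × 10⁻²¹ J = 1.64 × 10⁻²¹ J.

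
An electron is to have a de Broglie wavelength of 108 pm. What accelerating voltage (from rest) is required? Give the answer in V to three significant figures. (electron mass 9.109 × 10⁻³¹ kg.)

V = 129 V

p = h/λ = 6.626 × 10⁻³⁴ / 1.080 × 10⁻¹⁰ = 6.135 × 10⁻²⁴ kg·m/s.
KE = p²/(2m) = 2.066 × 10⁻¹⁷ J.
V = KE/e = 2.066 × 10⁻¹⁷ / (1.602 × 10⁻¹⁹) = 129 V.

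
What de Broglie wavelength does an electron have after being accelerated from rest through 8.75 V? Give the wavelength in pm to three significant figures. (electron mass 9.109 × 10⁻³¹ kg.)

λ = 415 pm

KE = eV = 1.602 × 10⁻¹⁹ × 8.750 = 1.402 × 10⁻¹⁸ J.
p = √(2mKE) = √(2 × 9.109 × 10⁻³¹ × 1.402 × 10⁻¹⁸) = 1.598 × 10⁻²⁴ kg·m/s.
λ = h/p = 6.626 × 10⁻³⁴ / 1.598 × 10⁻²⁴ = 4.15 × 10⁻¹⁰ m = 415 pm.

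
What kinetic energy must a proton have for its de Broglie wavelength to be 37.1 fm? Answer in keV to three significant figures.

KE = 595 keV

p = h/λ = 6.626 × 10⁻³⁴ / 3.710 × 10⁻¹⁴ = 1.786 × 10⁻²⁰ kg·m/s.
KE = p²/(2m) = (1.786 × 10⁻²⁰)² / (2 × 1.673 × 10⁻²⁷) = 9.533 × 10⁻¹⁴ J = 595 keV.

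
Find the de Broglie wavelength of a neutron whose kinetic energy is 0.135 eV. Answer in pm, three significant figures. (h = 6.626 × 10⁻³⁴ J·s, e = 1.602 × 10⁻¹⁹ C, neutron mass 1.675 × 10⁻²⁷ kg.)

λ = 77.8 pm

KE = 0.135 eV = 2.163 × 10⁻²⁰ J.
p = √(2mKE) = √(2 × 1.675 × 10⁻²⁷ × 2.163 × 10⁻²⁰) = 8.512 × 10⁻²⁴ kg·m/s.
λ = h/p = 6.626 × 10⁻³⁴ / 8.512 × 10⁻²⁴ = 7.78 × 10⁻¹¹ m = 77.8 pm.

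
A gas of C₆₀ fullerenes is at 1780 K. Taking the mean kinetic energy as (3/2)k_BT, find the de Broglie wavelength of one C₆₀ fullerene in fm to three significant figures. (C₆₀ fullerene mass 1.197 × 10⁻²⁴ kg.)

λ = 2230 fm

KE = (3/2)k_BT = 1.5 × 1.381 × 10⁻²³ × 1780 = 3.687 × 10⁻²⁰ J.
p = √(2mKE) = √(2 × 1.197 × 10⁻²⁴ × 3.687 × 10⁻²⁰) = 2.971 × 10⁻²² kg·m/s.
λ = h/p = 2.23 × 10⁻¹² m = 2230 fm.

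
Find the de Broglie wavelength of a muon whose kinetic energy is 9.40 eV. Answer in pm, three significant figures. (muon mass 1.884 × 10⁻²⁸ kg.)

λ = 27.8 pm

KE = 9.40 eV = 1.506 × 10⁻¹⁸ J.
p = √(2mKE) = √(2 × 1.884 × 10⁻²⁸ × 1.506 × 10⁻¹⁸) = 2.382 × 10⁻²³ kg·m/s.
λ = h/p = 6.626 × 10⁻³⁴ / 2.382 × 10⁻²³ = 2.78 × 10⁻¹¹ m = 27.8 pm.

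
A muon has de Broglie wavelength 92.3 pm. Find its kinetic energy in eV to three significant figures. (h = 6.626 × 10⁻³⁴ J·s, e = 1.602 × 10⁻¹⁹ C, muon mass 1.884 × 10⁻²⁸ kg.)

KE = 0.854 eV

p = h/λ = 6.626 × 10⁻³⁴ / 9.230 × 10⁻¹¹ = 7.179 × 10⁻²⁴ kg·m/s.
KE = p²/(2m) = (7.179 × 10⁻²⁴)² / (2 × 1.884 × 10⁻²⁸) = 1.368 × 10⁻¹⁹ J = 0.854 eV.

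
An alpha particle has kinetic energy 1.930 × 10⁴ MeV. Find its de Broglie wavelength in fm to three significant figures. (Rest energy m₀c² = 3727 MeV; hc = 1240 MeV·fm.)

Total energy E = KE + m₀c² = 1.930 × 10⁴ + 3727 = 23027 MeV.
(pc)² = E² − (m₀c²)² = (23027)² − (3727)² = 5.164 × 10⁸ MeV², so pc = 2.272 × 10⁴ MeV.
λ = hc/(pc) = 1240 MeV·fm / 2.272 × 10⁴ MeV = 0.0546 fm.

λ = 0.0546 fm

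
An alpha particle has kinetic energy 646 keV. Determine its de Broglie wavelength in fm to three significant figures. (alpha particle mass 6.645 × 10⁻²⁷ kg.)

λ = 17.9 fm

KE = 646 keV = 1.035 × 10⁻¹³ J.
p = √(2mKE) = √(2 × 6.645 × 10⁻²⁷ × 1.035 × 10⁻¹³) = 3.709 × 10⁻²⁰ kg·m/s.
λ = h/p = 6.626 × 10⁻³⁴ / 3.709 × 10⁻²⁰ = 1.79 × 10⁻¹⁴ m = 17.9 fm.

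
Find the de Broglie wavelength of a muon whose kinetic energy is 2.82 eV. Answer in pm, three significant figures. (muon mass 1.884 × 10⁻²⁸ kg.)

KE = 2.82 eV = 4.518 × 10⁻¹⁹ J.
p = √(2mKE) = √(2 × 1.884 × 10⁻²⁸ × 4.518 × 10⁻¹⁹) = 1.305 × 10⁻²³ kg·m/s.
λ = h/p = 6.626 × 10⁻³⁴ / 1.305 × 10⁻²³ = 5.08 × 10⁻¹¹ m = 50.8 pm.

λ = 50.8 pm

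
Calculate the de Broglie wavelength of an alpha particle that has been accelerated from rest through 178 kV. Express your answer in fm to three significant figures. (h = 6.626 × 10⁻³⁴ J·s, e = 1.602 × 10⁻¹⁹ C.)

λ = 24.1 fm

KE = 2eV = 2 × 1.602 × 10⁻¹⁹ × 1.780 × 10⁵ = 5.703 × 10⁻¹⁴ J.
p = √(2mKE) = √(2 × 6.645 × 10⁻²⁷ × 5.703 × 10⁻¹⁴) = 2.753 × 10⁻²⁰ kg·m/s.
λ = h/p = 6.626 × 10⁻³⁴ / 2.753 × 10⁻²⁰ = 2.41 × 10⁻¹⁴ m = 24.1 fm.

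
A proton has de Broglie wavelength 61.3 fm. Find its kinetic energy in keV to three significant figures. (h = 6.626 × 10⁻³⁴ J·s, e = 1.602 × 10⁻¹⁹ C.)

KE = 218 keV

p = h/λ = 6.626 × 10⁻³⁴ / 6.130 × 10⁻¹⁴ = 1.081 × 10⁻²⁰ kg·m/s.
KE = p²/(2m) = (1.081 × 10⁻²⁰)² / (2 × 1.673 × 10⁻²⁷) = 3.492 × 10⁻¹⁴ J = 218 keV.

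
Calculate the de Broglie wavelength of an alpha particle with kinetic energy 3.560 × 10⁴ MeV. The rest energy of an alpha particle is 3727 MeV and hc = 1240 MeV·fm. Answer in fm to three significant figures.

λ = 0.0317 fm

Total energy E = KE + m₀c² = 3.560 × 10⁴ + 3727 = 39327 MeV.
(pc)² = E² − (m₀c²)² = (39327)² − (3727)² = 1.533 × 10⁹ MeV², so pc = 3.915 × 10⁴ MeV.
λ = hc/(pc) = 1240 MeV·fm / 3.915 × 10⁴ MeV = 0.0317 fm.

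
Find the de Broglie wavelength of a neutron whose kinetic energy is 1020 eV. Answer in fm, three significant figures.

λ = 896 fm

KE = 1020 eV = 1.634 × 10⁻¹⁶ J.
p = √(2mKE) = √(2 × 1.675 × 10⁻²⁷ × 1.634 × 10⁻¹⁶) = 7.399 × 10⁻²² kg·m/s.
λ = h/p = 6.626 × 10⁻³⁴ / 7.399 × 10⁻²² = 8.96 × 10⁻¹³ m = 896 fm.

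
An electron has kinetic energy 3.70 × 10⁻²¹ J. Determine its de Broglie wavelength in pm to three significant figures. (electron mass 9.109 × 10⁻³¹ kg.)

p = √(2mKE) = √(2 × 9.109 × 10⁻³¹ × 3.700 × 10⁻²¹) = 8.210 × 10⁻²⁶ kg·m/s.
λ = h/p = 6.626 × 10⁻³⁴ / 8.210 × 10⁻²⁶ = 8.07 × 10⁻⁹ m = 8070 pm.

λ = 8070 pm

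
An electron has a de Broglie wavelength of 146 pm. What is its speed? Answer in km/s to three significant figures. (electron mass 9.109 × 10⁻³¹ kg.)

v = 4980 km/s

p = h/λ = 6.626 × 10⁻³⁴ / 1.460 × 10⁻¹⁰ = 4.538 × 10⁻²⁴ kg·m/s.
v = p/m = 4.538 × 10⁻²⁴ / 9.109 × 10⁻³¹ = 4.98 × 10⁶ m/s = 4980 km/s.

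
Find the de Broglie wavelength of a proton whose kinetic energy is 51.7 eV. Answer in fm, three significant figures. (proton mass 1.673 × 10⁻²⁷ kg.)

KE = 51.7 eV = 8.282 × 10⁻¹⁸ J.
p = √(2mKE) = √(2 × 1.673 × 10⁻²⁷ × 8.282 × 10⁻¹⁸) = 1.665 × 10⁻²² kg·m/s.
λ = h/p = 6.626 × 10⁻³⁴ / 1.665 × 10⁻²² = 3.98 × 10⁻¹² m = 3980 fm.

λ = 3980 fm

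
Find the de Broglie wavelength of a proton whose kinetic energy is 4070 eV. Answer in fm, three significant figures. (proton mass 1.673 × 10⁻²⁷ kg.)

λ = 449 fm

KE = 4070 eV = 6.520 × 10⁻¹⁶ J.
p = √(2mKE) = √(2 × 1.673 × 10⁻²⁷ × 6.520 × 10⁻¹⁶) = 1.477 × 10⁻²¹ kg·m/s.
λ = h/p = 6.626 × 10⁻³⁴ / 1.477 × 10⁻²¹ = 4.49 × 10⁻¹³ m = 449 fm.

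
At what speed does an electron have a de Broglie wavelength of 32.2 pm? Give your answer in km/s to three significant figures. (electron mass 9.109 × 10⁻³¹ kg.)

p = h/λ = 6.626 × 10⁻³⁴ / 3.220 × 10⁻¹¹ = 2.058 × 10⁻²³ kg·m/s.
v = p/m = 2.058 × 10⁻²³ / 9.109 × 10⁻³¹ = 2.26 × 10⁷ m/s = 2.26 × 10⁴ km/s.

v = 2.26 × 10⁴ km/s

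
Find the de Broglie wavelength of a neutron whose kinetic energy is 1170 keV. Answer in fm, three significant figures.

KE = 1170 keV = 1.874 × 10⁻¹³ J.
p = √(2mKE) = √(2 × 1.675 × 10⁻²⁷ × 1.874 × 10⁻¹³) = 2.506 × 10⁻²⁰ kg·m/s.
λ = h/p = 6.626 × 10⁻³⁴ / 2.506 × 10⁻²⁰ = 2.64 × 10⁻¹⁴ m = 26.4 fm.

λ = 26.4 fm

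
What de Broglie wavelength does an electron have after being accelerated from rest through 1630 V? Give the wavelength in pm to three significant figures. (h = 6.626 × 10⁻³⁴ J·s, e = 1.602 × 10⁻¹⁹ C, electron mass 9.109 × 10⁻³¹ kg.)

λ = 30.4 pm

KE = eV = 1.602 × 10⁻¹⁹ × 1630 = 2.611 × 10⁻¹⁶ J.
p = √(2mKE) = √(2 × 9.109 × 10⁻³¹ × 2.611 × 10⁻¹⁶) = 2.181 × 10⁻²³ kg·m/s.
λ = h/p = 6.626 × 10⁻³⁴ / 2.181 × 10⁻²³ = 3.04 × 10⁻¹¹ m = 30.4 pm.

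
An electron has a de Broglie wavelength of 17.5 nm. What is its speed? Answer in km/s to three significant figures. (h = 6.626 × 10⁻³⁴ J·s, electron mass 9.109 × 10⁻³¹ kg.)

v = 41.6 km/s

p = h/λ = 6.626 × 10⁻³⁴ / 1.750 × 10⁻⁸ = 3.786 × 10⁻²⁶ kg·m/s.
v = p/m = 3.786 × 10⁻²⁶ / 9.109 × 10⁻³¹ = 4.16 × 10⁴ m/s = 41.6 km/s.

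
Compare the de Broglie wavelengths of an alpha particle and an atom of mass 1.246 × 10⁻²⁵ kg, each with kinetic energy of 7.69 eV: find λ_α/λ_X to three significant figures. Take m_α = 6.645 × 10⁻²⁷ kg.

λ_α/λ_X = 4.33

At fixed KE, p = √(2mKE) so λ = h/p ∝ 1/√m.
λ_α/λ_X = √(m_X/m_α) = √(1.246 × 10⁻²⁵/6.645 × 10⁻²⁷) = √(18.75) = 4.33.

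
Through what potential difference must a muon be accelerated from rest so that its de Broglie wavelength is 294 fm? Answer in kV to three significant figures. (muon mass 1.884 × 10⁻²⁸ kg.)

p = h/λ = 6.626 × 10⁻³⁴ / 2.940 × 10⁻¹³ = 2.254 × 10⁻²¹ kg·m/s.
KE = p²/(2m) = 1.348 × 10⁻¹⁴ J.
V = KE/e = 1.348 × 10⁻¹⁴ / (1.602 × 10⁻¹⁹) = 84.1 kV.

V = 84.1 kV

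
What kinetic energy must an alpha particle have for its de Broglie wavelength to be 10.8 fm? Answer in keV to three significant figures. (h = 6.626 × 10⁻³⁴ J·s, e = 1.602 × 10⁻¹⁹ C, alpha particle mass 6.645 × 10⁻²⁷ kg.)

KE = 1770 keV

p = h/λ = 6.626 × 10⁻³⁴ / 1.080 × 10⁻¹⁴ = 6.135 × 10⁻²⁰ kg·m/s.
KE = p²/(2m) = (6.135 × 10⁻²⁰)² / (2 × 6.645 × 10⁻²⁷) = 2.832 × 10⁻¹³ J = 1770 keV.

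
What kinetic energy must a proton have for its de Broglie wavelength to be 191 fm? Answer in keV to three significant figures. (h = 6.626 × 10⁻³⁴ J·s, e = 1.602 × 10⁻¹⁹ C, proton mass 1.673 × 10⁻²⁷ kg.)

p = h/λ = 6.626 × 10⁻³⁴ / 1.910 × 10⁻¹³ = 3.469 × 10⁻²¹ kg·m/s.
KE = p²/(2m) = (3.469 × 10⁻²¹)² / (2 × 1.673 × 10⁻²⁷) = 3.597 × 10⁻¹⁵ J = 22.5 keV.

KE = 22.5 keV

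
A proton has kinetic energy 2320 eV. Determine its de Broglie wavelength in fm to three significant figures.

KE = 2320 eV = 3.717 × 10⁻¹⁶ J.
p = √(2mKE) = √(2 × 1.673 × 10⁻²⁷ × 3.717 × 10⁻¹⁶) = 1.115 × 10⁻²¹ kg·m/s.
λ = h/p = 6.626 × 10⁻³⁴ / 1.115 × 10⁻²¹ = 5.94 × 10⁻¹³ m = 594 fm.

λ = 594 fm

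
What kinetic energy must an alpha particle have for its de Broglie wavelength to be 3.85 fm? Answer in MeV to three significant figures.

p = h/λ = 6.626 × 10⁻³⁴ / 3.850 × 10⁻¹⁵ = 1.721 × 10⁻¹⁹ kg·m/s.
KE = p²/(2m) = (1.721 × 10⁻¹⁹)² / (2 × 6.645 × 10⁻²⁷) = 2.229 × 10⁻¹² J = 13.9 MeV.

KE = 13.9 MeV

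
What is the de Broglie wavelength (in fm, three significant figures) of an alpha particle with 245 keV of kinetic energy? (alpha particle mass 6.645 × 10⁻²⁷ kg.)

KE = 245 keV = 3.925 × 10⁻¹⁴ J.
p = √(2mKE) = √(2 × 6.645 × 10⁻²⁷ × 3.925 × 10⁻¹⁴) = 2.284 × 10⁻²⁰ kg·m/s.
λ = h/p = 6.626 × 10⁻³⁴ / 2.284 × 10⁻²⁰ = 2.90 × 10⁻¹⁴ m = 29.0 fm.

λ = 29.0 fm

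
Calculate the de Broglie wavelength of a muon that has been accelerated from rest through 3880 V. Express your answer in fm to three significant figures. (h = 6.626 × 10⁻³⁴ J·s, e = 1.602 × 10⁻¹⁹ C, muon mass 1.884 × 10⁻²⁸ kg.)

λ = 1370 fm

KE = eV = 1.602 × 10⁻¹⁹ × 3880 = 6.216 × 10⁻¹⁶ J.
p = √(2mKE) = √(2 × 1.884 × 10⁻²⁸ × 6.216 × 10⁻¹⁶) = 4.840 × 10⁻²² kg·m/s.
λ = h/p = 6.626 × 10⁻³⁴ / 4.840 × 10⁻²² = 1.37 × 10⁻¹² m = 1370 fm.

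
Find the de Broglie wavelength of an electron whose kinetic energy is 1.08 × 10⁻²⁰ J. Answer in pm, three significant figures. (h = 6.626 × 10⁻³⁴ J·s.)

λ = 4720 pm

p = √(2mKE) = √(2 × 9.109 × 10⁻³¹ × 1.080 × 10⁻²⁰) = 1.403 × 10⁻²⁵ kg·m/s.
λ = h/p = 6.626 × 10⁻³⁴ / 1.403 × 10⁻²⁵ = 4.72 × 10⁻⁹ m = 4720 pm.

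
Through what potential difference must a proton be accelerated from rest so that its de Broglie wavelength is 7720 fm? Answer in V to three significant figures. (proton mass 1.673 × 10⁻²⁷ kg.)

p = h/λ = 6.626 × 10⁻³⁴ / 7.720 × 10⁻¹² = 8.583 × 10⁻²³ kg·m/s.
KE = p²/(2m) = 2.202 × 10⁻¹⁸ J.
V = KE/e = 2.202 × 10⁻¹⁸ / (1.602 × 10⁻¹⁹) = 13.7 V.

V = 13.7 V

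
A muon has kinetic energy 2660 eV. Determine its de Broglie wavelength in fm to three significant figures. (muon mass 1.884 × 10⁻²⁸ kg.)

KE = 2660 eV = 4.261 × 10⁻¹⁶ J.
p = √(2mKE) = √(2 × 1.884 × 10⁻²⁸ × 4.261 × 10⁻¹⁶) = 4.007 × 10⁻²² kg·m/s.
λ = h/p = 6.626 × 10⁻³⁴ / 4.007 × 10⁻²² = 1.65 × 10⁻¹² m = 1650 fm.

λ = 1650 fm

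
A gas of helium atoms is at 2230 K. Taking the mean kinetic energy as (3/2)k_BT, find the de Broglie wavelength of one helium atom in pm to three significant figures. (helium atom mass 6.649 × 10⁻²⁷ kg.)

λ = 26.7 pm

KE = (3/2)k_BT = 1.5 × 1.381 × 10⁻²³ × 2230 = 4.619 × 10⁻²⁰ J.
p = √(2mKE) = √(2 × 6.649 × 10⁻²⁷ × 4.619 × 10⁻²⁰) = 2.478 × 10⁻²³ kg·m/s.
λ = h/p = 2.67 × 10⁻¹¹ m = 26.7 pm.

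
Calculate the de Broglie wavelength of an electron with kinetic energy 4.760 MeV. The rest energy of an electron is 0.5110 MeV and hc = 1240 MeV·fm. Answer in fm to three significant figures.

Total energy E = KE + m₀c² = 4.760 + 0.5110 = 5.2710 MeV.
(pc)² = E² − (m₀c²)² = (5.2710)² − (0.5110)² = 27.52 MeV², so pc = 5.246 MeV.
λ = hc/(pc) = 1240 MeV·fm / 5.246 MeV = 236 fm.

λ = 236 fm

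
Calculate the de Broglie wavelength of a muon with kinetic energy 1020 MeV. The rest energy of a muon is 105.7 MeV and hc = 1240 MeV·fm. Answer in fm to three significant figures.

Total energy E = KE + m₀c² = 1020 + 105.7 = 1125.7 MeV.
(pc)² = E² − (m₀c²)² = (1125.7)² − (105.7)² = 1.256 × 10⁶ MeV², so pc = 1121 MeV.
λ = hc/(pc) = 1240 MeV·fm / 1121 MeV = 1.11 fm.

λ = 1.11 fm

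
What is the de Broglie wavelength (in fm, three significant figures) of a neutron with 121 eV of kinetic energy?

KE = 121 eV = 1.938 × 10⁻¹⁷ J.
p = √(2mKE) = √(2 × 1.675 × 10⁻²⁷ × 1.938 × 10⁻¹⁷) = 2.548 × 10⁻²² kg·m/s.
λ = h/p = 6.626 × 10⁻³⁴ / 2.548 × 10⁻²² = 2.60 × 10⁻¹² m = 2600 fm.

λ = 2600 fm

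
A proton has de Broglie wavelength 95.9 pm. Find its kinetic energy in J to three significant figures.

p = h/λ = 6.626 × 10⁻³⁴ / 9.590 × 10⁻¹¹ = 6.909 × 10⁻²⁴ kg·m/s.
KE = p²/(2m) = (6.909 × 10⁻²⁴)² / (2 × 1.673 × 10⁻²⁷) = 1.427 × 10⁻²⁰ J = 1.43 × 10⁻²⁰ J.

KE = 1.43 × 10⁻²⁰ J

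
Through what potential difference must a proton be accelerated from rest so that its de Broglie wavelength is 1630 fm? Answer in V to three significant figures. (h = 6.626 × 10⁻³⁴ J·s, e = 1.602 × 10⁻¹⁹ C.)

V = 308 V

p = h/λ = 6.626 × 10⁻³⁴ / 1.630 × 10⁻¹² = 4.065 × 10⁻²² kg·m/s.
KE = p²/(2m) = 4.939 × 10⁻¹⁷ J.
V = KE/e = 4.939 × 10⁻¹⁷ / (1.602 × 10⁻¹⁹) = 308 V.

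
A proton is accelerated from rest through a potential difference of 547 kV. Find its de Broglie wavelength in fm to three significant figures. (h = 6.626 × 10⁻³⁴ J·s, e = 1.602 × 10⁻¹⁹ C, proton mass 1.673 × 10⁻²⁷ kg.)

λ = 38.7 fm

KE = eV = 1.602 × 10⁻¹⁹ × 5.470 × 10⁵ = 8.763 × 10⁻¹⁴ J.
p = √(2mKE) = √(2 × 1.673 × 10⁻²⁷ × 8.763 × 10⁻¹⁴) = 1.712 × 10⁻²⁰ kg·m/s.
λ = h/p = 6.626 × 10⁻³⁴ / 1.712 × 10⁻²⁰ = 3.87 × 10⁻¹⁴ m = 38.7 fm.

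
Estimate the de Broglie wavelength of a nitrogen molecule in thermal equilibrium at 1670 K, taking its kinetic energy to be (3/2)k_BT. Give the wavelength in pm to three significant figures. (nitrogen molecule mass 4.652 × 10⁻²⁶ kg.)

KE = (3/2)k_BT = 1.5 × 1.381 × 10⁻²³ × 1670 = 3.459 × 10⁻²⁰ J.
p = √(2mKE) = √(2 × 4.652 × 10⁻²⁶ × 3.459 × 10⁻²⁰) = 5.673 × 10⁻²³ kg·m/s.
λ = h/p = 1.17 × 10⁻¹¹ m = 11.7 pm.

λ = 11.7 pm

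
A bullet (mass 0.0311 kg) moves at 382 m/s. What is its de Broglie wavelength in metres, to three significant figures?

λ = 5.58 × 10⁻³⁵ m

p = mv = 0.0311 × 382 = 1.188 × 10¹ kg·m/s.
λ = h/p = 6.626 × 10⁻³⁴ / 1.188 × 10¹ = 5.58 × 10⁻³⁵ m.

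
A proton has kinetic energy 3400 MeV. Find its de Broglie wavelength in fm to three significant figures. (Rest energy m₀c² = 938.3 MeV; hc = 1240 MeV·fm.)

λ = 0.293 fm

Total energy E = KE + m₀c² = 3400 + 938.3 = 4338.3 MeV.
(pc)² = E² − (m₀c²)² = (4338.3)² − (938.3)² = 1.794 × 10⁷ MeV², so pc = 4236 MeV.
λ = hc/(pc) = 1240 MeV·fm / 4236 MeV = 0.293 fm.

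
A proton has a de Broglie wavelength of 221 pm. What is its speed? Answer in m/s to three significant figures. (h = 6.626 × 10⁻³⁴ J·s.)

p = h/λ = 6.626 × 10⁻³⁴ / 2.210 × 10⁻¹⁰ = 2.998 × 10⁻²⁴ kg·m/s.
v = p/m = 2.998 × 10⁻²⁴ / 1.673 × 10⁻²⁷ = 1.79 × 10³ m/s = 1790 m/s.

v = 1790 m/s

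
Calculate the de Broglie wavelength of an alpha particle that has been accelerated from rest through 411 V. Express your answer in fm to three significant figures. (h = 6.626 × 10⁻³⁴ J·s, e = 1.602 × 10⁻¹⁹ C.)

KE = 2eV = 2 × 1.602 × 10⁻¹⁹ × 411.0 = 1.317 × 10⁻¹⁶ J.
p = √(2mKE) = √(2 × 6.645 × 10⁻²⁷ × 1.317 × 10⁻¹⁶) = 1.323 × 10⁻²¹ kg·m/s.
λ = h/p = 6.626 × 10⁻³⁴ / 1.323 × 10⁻²¹ = 5.01 × 10⁻¹³ m = 501 fm.

λ = 501 fm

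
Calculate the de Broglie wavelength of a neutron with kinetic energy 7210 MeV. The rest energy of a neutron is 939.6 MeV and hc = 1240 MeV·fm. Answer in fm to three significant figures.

λ = 0.153 fm

Total energy E = KE + m₀c² = 7210 + 939.6 = 8149.6 MeV.
(pc)² = E² − (m₀c²)² = (8149.6)² − (939.6)² = 6.553 × 10⁷ MeV², so pc = 8095 MeV.
λ = hc/(pc) = 1240 MeV·fm / 8095 MeV = 0.153 fm.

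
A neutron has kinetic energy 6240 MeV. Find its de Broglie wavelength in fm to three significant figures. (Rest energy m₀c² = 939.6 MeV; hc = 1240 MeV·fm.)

Total energy E = KE + m₀c² = 6240 + 939.6 = 7179.6 MeV.
(pc)² = E² − (m₀c²)² = (7179.6)² − (939.6)² = 5.066 × 10⁷ MeV², so pc = 7118 MeV.
λ = hc/(pc) = 1240 MeV·fm / 7118 MeV = 0.174 fm.

λ = 0.174 fm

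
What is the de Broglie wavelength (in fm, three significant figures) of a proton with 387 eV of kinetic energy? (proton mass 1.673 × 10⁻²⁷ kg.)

λ = 1450 fm

KE = 387 eV = 6.200 × 10⁻¹⁷ J.
p = √(2mKE) = √(2 × 1.673 × 10⁻²⁷ × 6.200 × 10⁻¹⁷) = 4.555 × 10⁻²² kg·m/s.
λ = h/p = 6.626 × 10⁻³⁴ / 4.555 × 10⁻²² = 1.45 × 10⁻¹² m = 1450 fm.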